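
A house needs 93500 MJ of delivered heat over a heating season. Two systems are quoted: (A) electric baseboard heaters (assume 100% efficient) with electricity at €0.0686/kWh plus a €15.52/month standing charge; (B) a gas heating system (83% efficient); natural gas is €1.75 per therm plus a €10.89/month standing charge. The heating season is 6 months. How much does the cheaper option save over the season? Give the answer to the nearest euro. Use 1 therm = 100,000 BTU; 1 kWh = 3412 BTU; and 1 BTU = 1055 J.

Heat load = 93500 MJ = 93,500,000,000 J / 1055 = 88,625,592 BTU
Gas: input = 88,625,592 / 0.83 = 106,777,822 BTU = 1,068 therm → 1,068 × €1.75 = €1,868.61; + 6 × €10.89 standing = €1,933.95
Electric: 88,625,592 BTU / 3412 = 25,970 kWh → × €0.0686 = €1,781.86; + 6 × €15.52 standing = €1,874.98
Difference = |€1,933.95 − €1,874.98| = €58.97 ≈ €59

€59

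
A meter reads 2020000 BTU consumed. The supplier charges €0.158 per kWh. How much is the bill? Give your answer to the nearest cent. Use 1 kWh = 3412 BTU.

€93.54

2020000 BTU × (0.00029308 kWh/BTU) = 592 kWh
Cost = 592 kWh × €0.158/kWh = €93.54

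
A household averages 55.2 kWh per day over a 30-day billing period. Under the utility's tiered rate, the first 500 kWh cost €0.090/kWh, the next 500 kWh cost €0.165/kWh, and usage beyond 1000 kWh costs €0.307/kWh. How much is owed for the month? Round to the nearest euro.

Usage = 55.2 kWh/day × 30 days = 1656 kWh
First 500 kWh × €0.090 = €45.00
Next 500 kWh × €0.165 = €82.50
Remaining 656 kWh × €0.307 = €201.39
Total = €328.89 ≈ €329

€329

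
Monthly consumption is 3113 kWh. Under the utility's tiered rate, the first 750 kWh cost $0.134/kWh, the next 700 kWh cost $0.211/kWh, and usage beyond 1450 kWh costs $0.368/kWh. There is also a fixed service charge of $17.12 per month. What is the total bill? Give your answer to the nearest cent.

First 750 kWh × $0.134 = $100.50
Next 700 kWh × $0.211 = $147.70
Remaining 1663 kWh × $0.368 = $611.98
Energy charge = $860.18; + service $17.12 = $877.30

$877.30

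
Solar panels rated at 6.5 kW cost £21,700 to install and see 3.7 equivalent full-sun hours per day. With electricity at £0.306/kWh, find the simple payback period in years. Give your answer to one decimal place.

8.1 years

Daily generation = 6.5 kW × 3.7 h = 24.05 kWh
Annual generation = 24.05 × 365 = 8778.2 kWh
Annual savings = 8778.2 × £0.306 = £2,686.14
Payback = £21,700 / £2,686.14 = 8.08 years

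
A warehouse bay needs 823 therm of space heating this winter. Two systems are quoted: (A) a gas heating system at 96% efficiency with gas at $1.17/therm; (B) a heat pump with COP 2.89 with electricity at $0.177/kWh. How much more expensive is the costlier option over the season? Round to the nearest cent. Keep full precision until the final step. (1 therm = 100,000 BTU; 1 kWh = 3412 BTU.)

$474.26

Heat load = 823 therm × 100,000 = 82,300,000 BTU
Gas: input = 82,300,000 / 0.96 = 85,729,167 BTU = 857.3 therm → 857.3 × $1.17 = $1,003.03
Heat pump: 82,300,000 BTU / 3412 = 24,120 kWh heat; / 2.89 = 8,346 kWh in → × $0.177 = $1,477.29
Difference = |$1,003.03 − $1,477.29| = $474.26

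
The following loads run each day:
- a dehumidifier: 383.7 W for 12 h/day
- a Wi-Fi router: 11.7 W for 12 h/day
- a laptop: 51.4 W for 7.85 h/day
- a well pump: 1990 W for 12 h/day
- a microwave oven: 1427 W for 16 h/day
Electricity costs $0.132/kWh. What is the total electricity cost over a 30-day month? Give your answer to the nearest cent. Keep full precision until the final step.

dehumidifier: 383.7 W × 12 h × 30 d = 138,132 Wh = 138.1 kWh
Wi-Fi router: 11.7 W × 12 h × 30 d = 4,212 Wh = 4.212 kWh
laptop: 51.4 W × 7.85 h × 30 d = 12,105 Wh = 12.1 kWh
well pump: 1990 W × 12 h × 30 d = 716,400 Wh = 716.4 kWh
microwave oven: 1427 W × 16 h × 30 d = 684,960 Wh = 685 kWh
Total energy = 138.1 + 4.212 + 12.1 + 716.4 + 685 = 1,556 kWh
Cost = 1,556 kWh × $0.132 = $205.37

$205.37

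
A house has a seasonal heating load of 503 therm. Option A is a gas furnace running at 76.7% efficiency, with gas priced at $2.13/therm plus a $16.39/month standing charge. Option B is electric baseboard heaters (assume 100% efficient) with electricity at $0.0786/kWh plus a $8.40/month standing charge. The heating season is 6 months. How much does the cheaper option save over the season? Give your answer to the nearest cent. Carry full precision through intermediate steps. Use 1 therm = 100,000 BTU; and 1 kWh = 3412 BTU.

$286.07

Heat load = 503 therm × 100,000 = 50,300,000 BTU
Gas: input = 50,300,000 / 0.767 = 65,580,183 BTU = 655.8 therm → 655.8 × $2.13 = $1,396.86; + 6 × $16.39 standing = $1,495.20
Electric: 50,300,000 BTU / 3412 = 14,740 kWh → × $0.0786 = $1,158.73; + 6 × $8.40 standing = $1,209.13
Difference = |$1,495.20 − $1,209.13| = $286.07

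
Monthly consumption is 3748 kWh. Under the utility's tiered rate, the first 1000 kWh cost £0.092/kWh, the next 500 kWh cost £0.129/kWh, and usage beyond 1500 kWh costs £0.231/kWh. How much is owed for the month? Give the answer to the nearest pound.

£676

First 1000 kWh × £0.092 = £92.00
Next 500 kWh × £0.129 = £64.50
Remaining 2248 kWh × £0.231 = £519.29
Total = £675.79 ≈ £676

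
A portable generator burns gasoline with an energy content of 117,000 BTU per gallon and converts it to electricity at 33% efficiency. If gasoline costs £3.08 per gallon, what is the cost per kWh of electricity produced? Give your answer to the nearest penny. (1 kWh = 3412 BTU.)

Electrical output per gallon = 117,000 BTU × 0.33 / 3412 BTU/kWh = 11.32 kWh
Cost per kWh = £3.08 / 11.32 kWh = £0.272

£0.27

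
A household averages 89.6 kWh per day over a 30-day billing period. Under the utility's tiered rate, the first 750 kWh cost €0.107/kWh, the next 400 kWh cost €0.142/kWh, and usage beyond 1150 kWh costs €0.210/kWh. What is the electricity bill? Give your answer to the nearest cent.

€460.03

Usage = 89.6 kWh/day × 30 days = 2688 kWh
First 750 kWh × €0.107 = €80.25
Next 400 kWh × €0.142 = €56.80
Remaining 1538 kWh × €0.210 = €322.98
Total = €460.03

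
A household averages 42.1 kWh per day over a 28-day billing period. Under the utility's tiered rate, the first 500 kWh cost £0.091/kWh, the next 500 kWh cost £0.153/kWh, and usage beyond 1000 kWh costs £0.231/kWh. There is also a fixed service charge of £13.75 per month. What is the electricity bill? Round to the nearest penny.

£177.05

Usage = 42.1 kWh/day × 28 days = 1178.8 kWh
First 500 kWh × £0.091 = £45.50
Next 500 kWh × £0.153 = £76.50
Remaining 178.8 kWh × £0.231 = £41.30
Energy charge = £163.30; + service £13.75 = £177.05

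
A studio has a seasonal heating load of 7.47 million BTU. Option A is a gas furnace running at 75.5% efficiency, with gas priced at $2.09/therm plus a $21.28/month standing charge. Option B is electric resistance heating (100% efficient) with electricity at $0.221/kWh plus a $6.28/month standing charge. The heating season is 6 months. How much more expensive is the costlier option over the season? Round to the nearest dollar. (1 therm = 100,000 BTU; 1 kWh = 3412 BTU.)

Heat load = 7.47 × 10⁶ BTU = 7,470,000 BTU
Gas: input = 7,470,000 / 0.755 = 9,894,040 BTU = 98.94 therm → 98.94 × $2.09 = $206.79; + 6 × $21.28 standing = $334.47
Electric: 7,470,000 BTU / 3412 = 2,189 kWh → × $0.221 = $483.84; + 6 × $6.28 standing = $521.52
Difference = |$334.47 − $521.52| = $187.06 ≈ $187

$187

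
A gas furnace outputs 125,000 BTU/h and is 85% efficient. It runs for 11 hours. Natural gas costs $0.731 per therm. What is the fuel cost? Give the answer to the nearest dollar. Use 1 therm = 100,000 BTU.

Heat delivered = 125,000 BTU/h × 11 h = 1,375,000 BTU
Gas input = 1,375,000 / 0.850 = 1,617,647 BTU
= 1,617,647 / 100,000 = 16.18 therm
Cost = 16.18 × $0.731/therm = $11.82 ≈ $12

$12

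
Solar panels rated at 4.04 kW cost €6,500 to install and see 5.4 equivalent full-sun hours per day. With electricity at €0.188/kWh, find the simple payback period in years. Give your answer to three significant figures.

Daily generation = 4.04 kW × 5.4 h = 21.82 kWh
Annual generation = 21.82 × 365 = 7962.8 kWh
Annual savings = 7962.8 × €0.188 = €1,497.01
Payback = €6,500 / €1,497.01 = 4.34 years

4.34 years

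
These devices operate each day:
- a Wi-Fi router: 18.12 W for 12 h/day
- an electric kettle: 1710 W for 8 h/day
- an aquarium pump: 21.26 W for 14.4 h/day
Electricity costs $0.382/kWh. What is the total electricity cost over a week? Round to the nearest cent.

Wi-Fi router: 18.12 W × 12 h × 7 d = 1,522 Wh = 1.522 kWh
electric kettle: 1710 W × 8 h × 7 d = 95,760 Wh = 95.76 kWh
aquarium pump: 21.26 W × 14.4 h × 7 d = 2,143 Wh = 2.143 kWh
Total energy = 1.522 + 95.76 + 2.143 = 99.43 kWh
Cost = 99.43 kWh × $0.382 = $37.98

$37.98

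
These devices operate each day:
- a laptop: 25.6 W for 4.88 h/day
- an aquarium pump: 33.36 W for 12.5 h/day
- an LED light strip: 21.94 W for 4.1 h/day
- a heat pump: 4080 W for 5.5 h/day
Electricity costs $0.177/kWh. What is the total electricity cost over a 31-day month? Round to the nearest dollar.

$127

laptop: 25.6 W × 4.88 h × 31 d = 3,873 Wh = 3.873 kWh
aquarium pump: 33.36 W × 12.5 h × 31 d = 12,927 Wh = 12.93 kWh
LED light strip: 21.94 W × 4.1 h × 31 d = 2,789 Wh = 2.789 kWh
heat pump: 4080 W × 5.5 h × 31 d = 695,640 Wh = 695.6 kWh
Total energy = 3.873 + 12.93 + 2.789 + 695.6 = 715.2 kWh
Cost = 715.2 kWh × $0.177 = $126.60 ≈ $127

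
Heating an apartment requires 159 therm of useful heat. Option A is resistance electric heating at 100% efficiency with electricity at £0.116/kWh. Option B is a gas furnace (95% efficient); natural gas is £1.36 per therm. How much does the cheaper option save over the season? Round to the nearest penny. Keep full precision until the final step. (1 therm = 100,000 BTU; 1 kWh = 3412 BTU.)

Heat load = 159 therm × 100,000 = 15,900,000 BTU
Gas: input = 15,900,000 / 0.950 = 16,736,842 BTU = 167.4 therm → 167.4 × £1.36 = £227.62
Electric: 15,900,000 BTU / 3412 = 4,660 kWh → × £0.116 = £540.56
Difference = |£227.62 − £540.56| = £312.94

£312.94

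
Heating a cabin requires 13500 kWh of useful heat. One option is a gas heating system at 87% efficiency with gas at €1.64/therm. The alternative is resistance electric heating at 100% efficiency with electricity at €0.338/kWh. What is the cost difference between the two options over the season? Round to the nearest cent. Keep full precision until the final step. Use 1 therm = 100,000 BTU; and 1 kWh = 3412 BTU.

€3694.70

Heat load = 13500 kWh × 3412 = 46,062,000 BTU
Gas: input = 46,062,000 / 0.87 = 52,944,828 BTU = 529.4 therm → 529.4 × €1.64 = €868.30
Electric: 46,062,000 BTU / 3412 = 13,500 kWh → × €0.338 = €4,563.00
Difference = |€868.30 − €4,563.00| = €3,694.70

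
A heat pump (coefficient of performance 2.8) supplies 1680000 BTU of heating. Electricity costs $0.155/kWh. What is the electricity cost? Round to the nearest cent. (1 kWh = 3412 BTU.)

Heat delivered = 1,680,000 BTU / 3412 = 492.4 kWh
Electrical input = 492.4 kWh / 2.8 = 175.8 kWh
Cost = 175.8 × $0.155/kWh = $27.26

$27.26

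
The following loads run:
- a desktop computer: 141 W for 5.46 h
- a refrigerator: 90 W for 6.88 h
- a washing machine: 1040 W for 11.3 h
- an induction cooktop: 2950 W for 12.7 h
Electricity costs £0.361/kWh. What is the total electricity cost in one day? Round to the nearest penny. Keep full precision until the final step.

£18.27

desktop computer: 141 W × 5.46 h = 770 Wh = 0.7699 kWh
refrigerator: 90 W × 6.88 h = 619 Wh = 0.6192 kWh
washing machine: 1040 W × 11.3 h = 11,752 Wh = 11.75 kWh
induction cooktop: 2950 W × 12.7 h = 37,465 Wh = 37.47 kWh
Total energy = 0.7699 + 0.6192 + 11.75 + 37.47 = 50.61 kWh
Cost = 50.61 kWh × £0.361 = £18.27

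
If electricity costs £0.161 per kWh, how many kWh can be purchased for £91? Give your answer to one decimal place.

565.2 kWh

£91 / £0.161 per kWh = 565.2 kWh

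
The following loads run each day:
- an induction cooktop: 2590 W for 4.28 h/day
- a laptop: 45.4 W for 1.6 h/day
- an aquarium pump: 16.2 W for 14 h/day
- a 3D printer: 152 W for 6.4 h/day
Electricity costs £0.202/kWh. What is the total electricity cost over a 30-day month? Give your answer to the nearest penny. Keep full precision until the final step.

£74.89

induction cooktop: 2590 W × 4.28 h × 30 d = 332,556 Wh = 332.6 kWh
laptop: 45.4 W × 1.6 h × 30 d = 2,179 Wh = 2.179 kWh
aquarium pump: 16.2 W × 14 h × 30 d = 6,804 Wh = 6.804 kWh
3D printer: 152 W × 6.4 h × 30 d = 29,184 Wh = 29.18 kWh
Total energy = 332.6 + 2.179 + 6.804 + 29.18 = 370.7 kWh
Cost = 370.7 kWh × £0.202 = £74.89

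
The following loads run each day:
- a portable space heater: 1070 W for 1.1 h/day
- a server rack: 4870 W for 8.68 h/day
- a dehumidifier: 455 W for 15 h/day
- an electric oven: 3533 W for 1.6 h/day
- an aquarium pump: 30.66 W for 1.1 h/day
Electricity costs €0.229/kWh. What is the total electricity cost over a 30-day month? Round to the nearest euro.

€384

portable space heater: 1070 W × 1.1 h × 30 d = 35,310 Wh = 35.31 kWh
server rack: 4870 W × 8.68 h × 30 d = 1,268,148 Wh = 1,268 kWh
dehumidifier: 455 W × 15 h × 30 d = 204,750 Wh = 204.8 kWh
electric oven: 3533 W × 1.6 h × 30 d = 169,584 Wh = 169.6 kWh
aquarium pump: 30.66 W × 1.1 h × 30 d = 1,012 Wh = 1.012 kWh
Total energy = 35.31 + 1,268 + 204.8 + 169.6 + 1.012 = 1,679 kWh
Cost = 1,679 kWh × €0.229 = €384.45 ≈ €384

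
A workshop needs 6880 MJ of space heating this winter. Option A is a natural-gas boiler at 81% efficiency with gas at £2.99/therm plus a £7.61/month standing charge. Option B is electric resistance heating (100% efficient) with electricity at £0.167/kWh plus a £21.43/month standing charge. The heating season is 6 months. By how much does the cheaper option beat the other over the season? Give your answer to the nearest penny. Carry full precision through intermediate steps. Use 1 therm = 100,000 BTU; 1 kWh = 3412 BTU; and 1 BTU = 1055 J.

£161.38

Heat load = 6880 MJ = 6,880,000,000 J / 1055 = 6,521,327 BTU
Gas: input = 6,521,327 / 0.810 = 8,051,021 BTU = 80.51 therm → 80.51 × £2.99 = £240.73; + 6 × £7.61 standing = £286.39
Electric: 6,521,327 BTU / 3412 = 1,911 kWh → × £0.167 = £319.19; + 6 × £21.43 standing = £447.77
Difference = |£286.39 − £447.77| = £161.38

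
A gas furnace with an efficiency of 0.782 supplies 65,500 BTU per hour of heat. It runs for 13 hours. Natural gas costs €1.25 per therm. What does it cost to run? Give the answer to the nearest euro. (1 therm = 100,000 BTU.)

Heat delivered = 65,500 BTU/h × 13 h = 851,500 BTU
Gas input = 851,500 / 0.782 = 1,088,875 BTU
= 1,088,875 / 100,000 = 10.89 therm
Cost = 10.89 × €1.25/therm = €13.61 ≈ €14

€14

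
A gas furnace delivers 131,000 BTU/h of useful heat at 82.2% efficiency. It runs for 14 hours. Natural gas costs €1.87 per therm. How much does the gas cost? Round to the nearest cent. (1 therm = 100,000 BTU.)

Heat delivered = 131,000 BTU/h × 14 h = 1,834,000 BTU
Gas input = 1,834,000 / 0.822 = 2,231,144 BTU
= 2,231,144 / 100,000 = 22.31 therm
Cost = 22.31 × €1.87/therm = €41.72

€41.72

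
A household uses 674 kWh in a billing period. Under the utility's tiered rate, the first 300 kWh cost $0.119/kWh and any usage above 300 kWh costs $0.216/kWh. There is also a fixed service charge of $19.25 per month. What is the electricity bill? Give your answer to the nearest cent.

$135.73

First 300 kWh × $0.119 = $35.70
Remaining 374 kWh × $0.216 = $80.78
Energy charge = $116.48; + service $19.25 = $135.73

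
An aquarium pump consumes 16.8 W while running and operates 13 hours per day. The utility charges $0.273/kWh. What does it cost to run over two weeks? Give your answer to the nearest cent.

$0.83

Energy = 16.8 W × 13 h/day × 14 days = 3,058 Wh = 3.058 kWh
Cost = 3.058 kWh × $0.273/kWh = $0.83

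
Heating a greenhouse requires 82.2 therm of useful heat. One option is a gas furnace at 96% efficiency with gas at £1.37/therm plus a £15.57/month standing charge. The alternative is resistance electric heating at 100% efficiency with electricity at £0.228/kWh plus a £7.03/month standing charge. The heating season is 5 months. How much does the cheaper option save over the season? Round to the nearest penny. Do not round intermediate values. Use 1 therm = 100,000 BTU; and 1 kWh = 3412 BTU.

£389.28

Heat load = 82.2 therm × 100,000 = 8,220,000 BTU
Gas: input = 8,220,000 / 0.96 = 8,562,500 BTU = 85.62 therm → 85.62 × £1.37 = £117.31; + 5 × £15.57 standing = £195.16
Electric: 8,220,000 BTU / 3412 = 2,409 kWh → × £0.228 = £549.28; + 5 × £7.03 standing = £584.43
Difference = |£195.16 − £584.43| = £389.28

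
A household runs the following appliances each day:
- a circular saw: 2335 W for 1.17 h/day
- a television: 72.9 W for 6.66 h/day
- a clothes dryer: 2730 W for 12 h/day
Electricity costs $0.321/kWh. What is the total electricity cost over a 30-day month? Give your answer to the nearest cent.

$346.46

circular saw: 2335 W × 1.17 h × 30 d = 81,958 Wh = 81.96 kWh
television: 72.9 W × 6.66 h × 30 d = 14,565 Wh = 14.57 kWh
clothes dryer: 2730 W × 12 h × 30 d = 982,800 Wh = 982.8 kWh
Total energy = 81.96 + 14.57 + 982.8 = 1,079 kWh
Cost = 1,079 kWh × $0.321 = $346.46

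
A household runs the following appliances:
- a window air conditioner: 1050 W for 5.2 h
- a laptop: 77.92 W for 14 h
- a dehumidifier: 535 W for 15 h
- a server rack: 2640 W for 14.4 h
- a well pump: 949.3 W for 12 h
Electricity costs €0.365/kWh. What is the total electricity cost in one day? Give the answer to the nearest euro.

€23

window air conditioner: 1050 W × 5.2 h = 5,460 Wh = 5.46 kWh
laptop: 77.92 W × 14 h = 1,091 Wh = 1.091 kWh
dehumidifier: 535 W × 15 h = 8,025 Wh = 8.025 kWh
server rack: 2640 W × 14.4 h = 38,016 Wh = 38.02 kWh
well pump: 949.3 W × 12 h = 11,392 Wh = 11.39 kWh
Total energy = 5.46 + 1.091 + 8.025 + 38.02 + 11.39 = 63.98 kWh
Cost = 63.98 kWh × €0.365 = €23.35 ≈ €23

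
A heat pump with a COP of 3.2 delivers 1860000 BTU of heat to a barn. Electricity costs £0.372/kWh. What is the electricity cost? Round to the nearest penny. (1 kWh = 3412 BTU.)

Heat delivered = 1,860,000 BTU / 3412 = 545.1 kWh
Electrical input = 545.1 kWh / 3.2 = 170.4 kWh
Cost = 170.4 × £0.372/kWh = £63.37

£63.37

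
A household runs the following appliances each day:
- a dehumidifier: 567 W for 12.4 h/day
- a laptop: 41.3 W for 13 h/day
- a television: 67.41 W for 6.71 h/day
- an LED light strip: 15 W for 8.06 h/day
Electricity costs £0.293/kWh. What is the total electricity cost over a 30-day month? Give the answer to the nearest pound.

£72

dehumidifier: 567 W × 12.4 h × 30 d = 210,924 Wh = 210.9 kWh
laptop: 41.3 W × 13 h × 30 d = 16,107 Wh = 16.11 kWh
television: 67.41 W × 6.71 h × 30 d = 13,570 Wh = 13.57 kWh
LED light strip: 15 W × 8.06 h × 30 d = 3,627 Wh = 3.627 kWh
Total energy = 210.9 + 16.11 + 13.57 + 3.627 = 244.2 kWh
Cost = 244.2 kWh × £0.293 = £71.56 ≈ £72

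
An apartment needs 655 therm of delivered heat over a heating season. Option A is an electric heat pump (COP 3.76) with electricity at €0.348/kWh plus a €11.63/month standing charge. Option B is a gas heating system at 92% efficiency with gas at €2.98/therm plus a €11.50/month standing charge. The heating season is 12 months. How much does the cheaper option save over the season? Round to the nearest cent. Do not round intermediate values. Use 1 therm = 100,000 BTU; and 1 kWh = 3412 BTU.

€343.33

Heat load = 655 therm × 100,000 = 65,500,000 BTU
Gas: input = 65,500,000 / 0.92 = 71,195,652 BTU = 712 therm → 712 × €2.98 = €2,121.63; + 12 × €11.50 standing = €2,259.63
Heat pump: 65,500,000 BTU / 3412 = 19,200 kWh heat; / 3.76 = 5,106 kWh in → × €0.348 = €1,776.74; + 12 × €11.63 standing = €1,916.30
Difference = |€2,259.63 − €1,916.30| = €343.33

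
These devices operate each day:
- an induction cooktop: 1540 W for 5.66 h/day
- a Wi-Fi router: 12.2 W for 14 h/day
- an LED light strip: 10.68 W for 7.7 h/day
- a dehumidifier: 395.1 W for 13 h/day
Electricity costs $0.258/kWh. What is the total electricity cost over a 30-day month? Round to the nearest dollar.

$109

induction cooktop: 1540 W × 5.66 h × 30 d = 261,492 Wh = 261.5 kWh
Wi-Fi router: 12.2 W × 14 h × 30 d = 5,124 Wh = 5.124 kWh
LED light strip: 10.68 W × 7.7 h × 30 d = 2,467 Wh = 2.467 kWh
dehumidifier: 395.1 W × 13 h × 30 d = 154,089 Wh = 154.1 kWh
Total energy = 261.5 + 5.124 + 2.467 + 154.1 = 423.2 kWh
Cost = 423.2 kWh × $0.258 = $109.18 ≈ $109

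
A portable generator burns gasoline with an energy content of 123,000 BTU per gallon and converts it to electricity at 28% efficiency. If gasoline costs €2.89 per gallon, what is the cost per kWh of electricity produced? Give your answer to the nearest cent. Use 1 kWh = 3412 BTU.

Electrical output per gallon = 123,000 BTU × 0.28 / 3412 BTU/kWh = 10.09 kWh
Cost per kWh = €2.89 / 10.09 kWh = €0.286

€0.29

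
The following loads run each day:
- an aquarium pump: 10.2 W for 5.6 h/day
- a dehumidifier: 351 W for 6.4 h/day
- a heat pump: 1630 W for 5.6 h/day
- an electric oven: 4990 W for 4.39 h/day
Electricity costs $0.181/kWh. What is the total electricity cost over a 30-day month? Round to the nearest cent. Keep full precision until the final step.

$181.02

aquarium pump: 10.2 W × 5.6 h × 30 d = 1,714 Wh = 1.714 kWh
dehumidifier: 351 W × 6.4 h × 30 d = 67,392 Wh = 67.39 kWh
heat pump: 1630 W × 5.6 h × 30 d = 273,840 Wh = 273.8 kWh
electric oven: 4990 W × 4.39 h × 30 d = 657,183 Wh = 657.2 kWh
Total energy = 1.714 + 67.39 + 273.8 + 657.2 = 1,000 kWh
Cost = 1,000 kWh × $0.181 = $181.02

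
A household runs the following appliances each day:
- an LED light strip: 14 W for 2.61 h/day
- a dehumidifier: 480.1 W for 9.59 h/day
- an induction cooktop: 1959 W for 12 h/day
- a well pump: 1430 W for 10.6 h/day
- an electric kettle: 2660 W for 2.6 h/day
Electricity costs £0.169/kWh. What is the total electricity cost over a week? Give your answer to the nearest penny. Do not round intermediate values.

£59.41

LED light strip: 14 W × 2.61 h × 7 d = 256 Wh = 0.2558 kWh
dehumidifier: 480.1 W × 9.59 h × 7 d = 32,229 Wh = 32.23 kWh
induction cooktop: 1959 W × 12 h × 7 d = 164,556 Wh = 164.6 kWh
well pump: 1430 W × 10.6 h × 7 d = 106,106 Wh = 106.1 kWh
electric kettle: 2660 W × 2.6 h × 7 d = 48,412 Wh = 48.41 kWh
Total energy = 0.2558 + 32.23 + 164.6 + 106.1 + 48.41 = 351.6 kWh
Cost = 351.6 kWh × £0.169 = £59.41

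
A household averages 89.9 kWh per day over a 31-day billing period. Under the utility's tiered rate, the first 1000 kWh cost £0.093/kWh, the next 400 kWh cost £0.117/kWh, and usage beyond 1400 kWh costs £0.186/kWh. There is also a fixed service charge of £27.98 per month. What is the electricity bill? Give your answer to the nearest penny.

Usage = 89.9 kWh/day × 31 days = 2786.9 kWh
First 1000 kWh × £0.093 = £93.00
Next 400 kWh × £0.117 = £46.80
Remaining 1386.9 kWh × £0.186 = £257.96
Energy charge = £397.76; + service £27.98 = £425.74

£425.74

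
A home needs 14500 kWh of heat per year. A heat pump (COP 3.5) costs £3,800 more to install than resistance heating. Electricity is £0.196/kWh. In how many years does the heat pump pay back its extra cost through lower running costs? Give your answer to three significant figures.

1.87 years

Resistance: 14500 kWh × £0.196 = £2,842.00/yr
Heat pump: 14500 / 3.5 = 4143 kWh in → × £0.196 = £812.00/yr
Annual savings = £2,030.00
Payback = £3,800 / £2,030.00 = 1.87 years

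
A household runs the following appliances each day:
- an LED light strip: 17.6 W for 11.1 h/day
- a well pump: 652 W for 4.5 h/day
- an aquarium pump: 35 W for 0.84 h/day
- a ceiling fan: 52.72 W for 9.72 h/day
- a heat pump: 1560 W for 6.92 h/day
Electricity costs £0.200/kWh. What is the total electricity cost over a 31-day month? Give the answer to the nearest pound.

£90

LED light strip: 17.6 W × 11.1 h × 31 d = 6,056 Wh = 6.056 kWh
well pump: 652 W × 4.5 h × 31 d = 90,954 Wh = 90.95 kWh
aquarium pump: 35 W × 0.84 h × 31 d = 911 Wh = 0.9114 kWh
ceiling fan: 52.72 W × 9.72 h × 31 d = 15,886 Wh = 15.89 kWh
heat pump: 1560 W × 6.92 h × 31 d = 334,651 Wh = 334.7 kWh
Total energy = 6.056 + 90.95 + 0.9114 + 15.89 + 334.7 = 448.5 kWh
Cost = 448.5 kWh × £0.200 = £89.69 ≈ £90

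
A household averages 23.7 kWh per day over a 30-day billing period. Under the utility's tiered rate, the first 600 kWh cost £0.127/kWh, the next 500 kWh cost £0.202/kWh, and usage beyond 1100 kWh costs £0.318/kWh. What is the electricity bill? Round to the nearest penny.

£98.62

Usage = 23.7 kWh/day × 30 days = 711 kWh
First 600 kWh × £0.127 = £76.20
Next 111 kWh × £0.202 = £22.42
Remaining tier: 0 kWh (not reached)
Total = £98.62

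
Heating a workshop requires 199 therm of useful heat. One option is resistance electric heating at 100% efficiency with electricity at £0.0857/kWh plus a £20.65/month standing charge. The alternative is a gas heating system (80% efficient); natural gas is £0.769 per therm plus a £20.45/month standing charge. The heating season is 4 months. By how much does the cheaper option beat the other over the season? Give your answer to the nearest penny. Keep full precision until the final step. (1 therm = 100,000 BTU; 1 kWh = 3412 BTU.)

Heat load = 199 therm × 100,000 = 19,900,000 BTU
Gas: input = 19,900,000 / 0.80 = 24,875,000 BTU = 248.8 therm → 248.8 × £0.769 = £191.29; + 4 × £20.45 standing = £273.09
Electric: 19,900,000 BTU / 3412 = 5,832 kWh → × £0.0857 = £499.83; + 4 × £20.65 standing = £582.43
Difference = |£273.09 − £582.43| = £309.34

£309.34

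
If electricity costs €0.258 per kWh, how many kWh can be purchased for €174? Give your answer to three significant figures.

674 kWh

€174 / €0.258 per kWh = 674.4 kWh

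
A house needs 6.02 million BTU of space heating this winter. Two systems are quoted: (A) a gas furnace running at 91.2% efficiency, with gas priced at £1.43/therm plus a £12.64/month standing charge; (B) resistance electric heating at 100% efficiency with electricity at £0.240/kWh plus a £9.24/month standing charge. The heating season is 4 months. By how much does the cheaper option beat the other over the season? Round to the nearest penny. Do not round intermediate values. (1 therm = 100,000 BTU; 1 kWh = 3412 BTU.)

Heat load = 6.02 × 10⁶ BTU = 6,020,000 BTU
Gas: input = 6,020,000 / 0.912 = 6,600,877 BTU = 66.01 therm → 66.01 × £1.43 = £94.39; + 4 × £12.64 standing = £144.95
Electric: 6,020,000 BTU / 3412 = 1,764 kWh → × £0.240 = £423.45; + 4 × £9.24 standing = £460.41
Difference = |£144.95 − £460.41| = £315.45

£315.45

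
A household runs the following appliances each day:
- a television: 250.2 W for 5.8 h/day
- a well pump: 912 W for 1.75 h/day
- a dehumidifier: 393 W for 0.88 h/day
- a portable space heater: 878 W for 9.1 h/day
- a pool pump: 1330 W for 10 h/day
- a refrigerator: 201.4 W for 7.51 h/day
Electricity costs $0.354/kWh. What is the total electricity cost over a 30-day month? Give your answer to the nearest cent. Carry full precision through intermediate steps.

television: 250.2 W × 5.8 h × 30 d = 43,535 Wh = 43.53 kWh
well pump: 912 W × 1.75 h × 30 d = 47,880 Wh = 47.88 kWh
dehumidifier: 393 W × 0.88 h × 30 d = 10,375 Wh = 10.38 kWh
portable space heater: 878 W × 9.1 h × 30 d = 239,694 Wh = 239.7 kWh
pool pump: 1330 W × 10 h × 30 d = 399,000 Wh = 399 kWh
refrigerator: 201.4 W × 7.51 h × 30 d = 45,375 Wh = 45.38 kWh
Total energy = 43.53 + 47.88 + 10.38 + 239.7 + 399 + 45.38 = 785.9 kWh
Cost = 785.9 kWh × $0.354 = $278.19

$278.19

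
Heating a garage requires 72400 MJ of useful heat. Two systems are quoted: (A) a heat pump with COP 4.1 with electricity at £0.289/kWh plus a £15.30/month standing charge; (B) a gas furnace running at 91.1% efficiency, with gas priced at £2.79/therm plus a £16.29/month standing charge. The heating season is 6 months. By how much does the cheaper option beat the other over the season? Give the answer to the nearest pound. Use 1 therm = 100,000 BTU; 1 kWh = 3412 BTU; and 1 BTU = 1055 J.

Heat load = 72400 MJ = 72,400,000,000 J / 1055 = 68,625,592 BTU
Gas: input = 68,625,592 / 0.911 = 75,329,959 BTU = 753.3 therm → 753.3 × £2.79 = £2,101.71; + 6 × £16.29 standing = £2,199.45
Heat pump: 68,625,592 BTU / 3412 = 20,110 kWh heat; / 4.1 = 4,906 kWh in → × £0.289 = £1,417.72; + 6 × £15.30 standing = £1,509.52
Difference = |£2,199.45 − £1,509.52| = £689.92 ≈ £690

£690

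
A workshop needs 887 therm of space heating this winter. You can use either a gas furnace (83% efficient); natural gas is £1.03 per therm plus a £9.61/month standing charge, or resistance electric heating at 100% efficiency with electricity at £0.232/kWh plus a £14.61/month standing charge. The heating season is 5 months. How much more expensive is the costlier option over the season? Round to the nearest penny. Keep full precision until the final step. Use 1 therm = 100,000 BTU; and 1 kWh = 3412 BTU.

£4955.45

Heat load = 887 therm × 100,000 = 88,700,000 BTU
Gas: input = 88,700,000 / 0.83 = 106,867,470 BTU = 1,069 therm → 1,069 × £1.03 = £1,100.73; + 5 × £9.61 standing = £1,148.78
Electric: 88,700,000 BTU / 3412 = 26,000 kWh → × £0.232 = £6,031.18; + 5 × £14.61 standing = £6,104.23
Difference = |£1,148.78 − £6,104.23| = £4,955.45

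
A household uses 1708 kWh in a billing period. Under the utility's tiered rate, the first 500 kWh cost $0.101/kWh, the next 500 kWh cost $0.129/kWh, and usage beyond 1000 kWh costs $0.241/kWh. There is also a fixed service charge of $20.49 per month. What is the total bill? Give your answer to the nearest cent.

$306.12

First 500 kWh × $0.101 = $50.50
Next 500 kWh × $0.129 = $64.50
Remaining 708 kWh × $0.241 = $170.63
Energy charge = $285.63; + service $20.49 = $306.12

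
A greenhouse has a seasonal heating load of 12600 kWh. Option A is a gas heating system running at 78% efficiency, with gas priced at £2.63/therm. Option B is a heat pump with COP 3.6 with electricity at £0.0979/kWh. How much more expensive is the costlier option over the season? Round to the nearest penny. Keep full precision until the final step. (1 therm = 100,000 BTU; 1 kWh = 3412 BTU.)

£1106.93

Heat load = 12600 kWh × 3412 = 42,991,200 BTU
Gas: input = 42,991,200 / 0.78 = 55,116,923 BTU = 551.2 therm → 551.2 × £2.63 = £1,449.58
Heat pump: 42,991,200 BTU / 3412 = 12,600 kWh heat; / 3.6 = 3,500 kWh in → × £0.0979 = £342.65
Difference = |£1,449.58 − £342.65| = £1,106.93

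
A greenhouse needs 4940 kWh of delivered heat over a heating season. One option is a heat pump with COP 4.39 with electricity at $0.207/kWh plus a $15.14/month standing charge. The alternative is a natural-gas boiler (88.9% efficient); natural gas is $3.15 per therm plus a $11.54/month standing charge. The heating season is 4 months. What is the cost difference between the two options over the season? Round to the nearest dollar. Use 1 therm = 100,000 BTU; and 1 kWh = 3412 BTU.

$350

Heat load = 4940 kWh × 3412 = 16,855,280 BTU
Gas: input = 16,855,280 / 0.889 = 18,959,820 BTU = 189.6 therm → 189.6 × $3.15 = $597.23; + 4 × $11.54 standing = $643.39
Heat pump: 16,855,280 BTU / 3412 = 4,940 kWh heat; / 4.39 = 1,125 kWh in → × $0.207 = $232.93; + 4 × $15.14 standing = $293.49
Difference = |$643.39 − $293.49| = $349.90 ≈ $350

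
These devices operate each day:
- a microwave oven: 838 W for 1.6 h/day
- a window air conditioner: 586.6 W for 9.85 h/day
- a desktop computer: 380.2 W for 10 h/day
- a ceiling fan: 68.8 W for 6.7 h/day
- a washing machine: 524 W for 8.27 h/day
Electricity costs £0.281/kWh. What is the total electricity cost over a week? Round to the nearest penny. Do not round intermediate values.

microwave oven: 838 W × 1.6 h × 7 d = 9,386 Wh = 9.386 kWh
window air conditioner: 586.6 W × 9.85 h × 7 d = 40,446 Wh = 40.45 kWh
desktop computer: 380.2 W × 10 h × 7 d = 26,614 Wh = 26.61 kWh
ceiling fan: 68.8 W × 6.7 h × 7 d = 3,227 Wh = 3.227 kWh
washing machine: 524 W × 8.27 h × 7 d = 30,334 Wh = 30.33 kWh
Total energy = 9.386 + 40.45 + 26.61 + 3.227 + 30.33 = 110 kWh
Cost = 110 kWh × £0.281 = £30.91

£30.91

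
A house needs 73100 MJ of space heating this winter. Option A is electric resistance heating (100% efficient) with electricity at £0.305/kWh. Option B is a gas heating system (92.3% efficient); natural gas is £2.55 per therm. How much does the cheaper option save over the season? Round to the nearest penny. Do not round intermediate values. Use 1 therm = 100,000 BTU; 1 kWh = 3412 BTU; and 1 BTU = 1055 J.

Heat load = 73100 MJ = 73,100,000,000 J / 1055 = 69,289,100 BTU
Gas: input = 69,289,100 / 0.923 = 75,069,447 BTU = 750.7 therm → 750.7 × £2.55 = £1,914.27
Electric: 69,289,100 BTU / 3412 = 20,310 kWh → × £0.305 = £6,193.78
Difference = |£1,914.27 − £6,193.78| = £4,279.51

£4279.51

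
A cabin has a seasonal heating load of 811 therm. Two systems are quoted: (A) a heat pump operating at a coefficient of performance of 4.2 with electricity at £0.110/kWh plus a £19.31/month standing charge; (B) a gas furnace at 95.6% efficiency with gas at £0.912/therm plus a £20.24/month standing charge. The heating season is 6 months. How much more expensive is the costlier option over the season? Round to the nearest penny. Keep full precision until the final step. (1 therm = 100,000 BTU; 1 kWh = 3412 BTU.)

£156.73

Heat load = 811 therm × 100,000 = 81,100,000 BTU
Gas: input = 81,100,000 / 0.956 = 84,832,636 BTU = 848.3 therm → 848.3 × £0.912 = £773.67; + 6 × £20.24 standing = £895.11
Heat pump: 81,100,000 BTU / 3412 = 23,770 kWh heat; / 4.2 = 5,659 kWh in → × £0.110 = £622.52; + 6 × £19.31 standing = £738.38
Difference = |£895.11 − £738.38| = £156.73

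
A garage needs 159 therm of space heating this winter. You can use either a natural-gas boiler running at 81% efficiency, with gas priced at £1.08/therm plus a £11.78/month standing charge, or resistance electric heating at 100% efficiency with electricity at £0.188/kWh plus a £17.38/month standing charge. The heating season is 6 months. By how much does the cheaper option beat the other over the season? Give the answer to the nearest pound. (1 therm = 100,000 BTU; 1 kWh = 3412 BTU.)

£698

Heat load = 159 therm × 100,000 = 15,900,000 BTU
Gas: input = 15,900,000 / 0.81 = 19,629,630 BTU = 196.3 therm → 196.3 × £1.08 = £212.00; + 6 × £11.78 standing = £282.68
Electric: 15,900,000 BTU / 3412 = 4,660 kWh → × £0.188 = £876.08; + 6 × £17.38 standing = £980.36
Difference = |£282.68 − £980.36| = £697.68 ≈ £698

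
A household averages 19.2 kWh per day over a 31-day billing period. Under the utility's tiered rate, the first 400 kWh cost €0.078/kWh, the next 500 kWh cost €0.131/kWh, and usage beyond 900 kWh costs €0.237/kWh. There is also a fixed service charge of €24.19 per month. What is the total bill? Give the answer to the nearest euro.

€81

Usage = 19.2 kWh/day × 31 days = 595.2 kWh
First 400 kWh × €0.078 = €31.20
Next 195.2 kWh × €0.131 = €25.57
Remaining tier: 0 kWh (not reached)
Energy charge = €56.77; + service €24.19 = €80.96 ≈ €81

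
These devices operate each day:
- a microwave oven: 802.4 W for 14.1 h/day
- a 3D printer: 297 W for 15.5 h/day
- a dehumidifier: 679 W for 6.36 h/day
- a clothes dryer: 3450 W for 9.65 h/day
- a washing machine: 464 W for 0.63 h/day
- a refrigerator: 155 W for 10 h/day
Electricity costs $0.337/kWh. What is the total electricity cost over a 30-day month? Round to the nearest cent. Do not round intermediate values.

microwave oven: 802.4 W × 14.1 h × 30 d = 339,415 Wh = 339.4 kWh
3D printer: 297 W × 15.5 h × 30 d = 138,105 Wh = 138.1 kWh
dehumidifier: 679 W × 6.36 h × 30 d = 129,553 Wh = 129.6 kWh
clothes dryer: 3450 W × 9.65 h × 30 d = 998,775 Wh = 998.8 kWh
washing machine: 464 W × 0.63 h × 30 d = 8,770 Wh = 8.77 kWh
refrigerator: 155 W × 10 h × 30 d = 46,500 Wh = 46.5 kWh
Total energy = 339.4 + 138.1 + 129.6 + 998.8 + 8.77 + 46.5 = 1,661 kWh
Cost = 1,661 kWh × $0.337 = $559.80

$559.80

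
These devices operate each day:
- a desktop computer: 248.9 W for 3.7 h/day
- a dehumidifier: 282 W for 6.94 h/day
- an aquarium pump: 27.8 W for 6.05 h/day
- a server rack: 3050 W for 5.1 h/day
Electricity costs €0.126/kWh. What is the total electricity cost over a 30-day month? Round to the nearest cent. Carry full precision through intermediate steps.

desktop computer: 248.9 W × 3.7 h × 30 d = 27,628 Wh = 27.63 kWh
dehumidifier: 282 W × 6.94 h × 30 d = 58,712 Wh = 58.71 kWh
aquarium pump: 27.8 W × 6.05 h × 30 d = 5,046 Wh = 5.046 kWh
server rack: 3050 W × 5.1 h × 30 d = 466,650 Wh = 466.6 kWh
Total energy = 27.63 + 58.71 + 5.046 + 466.6 = 558 kWh
Cost = 558 kWh × €0.126 = €70.31

€70.31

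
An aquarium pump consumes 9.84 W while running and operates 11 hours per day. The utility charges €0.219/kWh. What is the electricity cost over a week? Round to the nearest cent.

Energy = 9.84 W × 11 h/day × 7 days = 758 Wh = 0.7577 kWh
Cost = 0.7577 kWh × €0.219/kWh = €0.17

€0.17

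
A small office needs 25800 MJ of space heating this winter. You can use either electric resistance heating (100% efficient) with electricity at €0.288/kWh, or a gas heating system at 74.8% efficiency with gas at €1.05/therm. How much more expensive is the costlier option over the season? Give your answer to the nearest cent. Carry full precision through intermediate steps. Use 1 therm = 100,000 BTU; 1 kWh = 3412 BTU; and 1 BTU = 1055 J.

€1720.91

Heat load = 25800 MJ = 25,800,000,000 J / 1055 = 24,454,976 BTU
Gas: input = 24,454,976 / 0.748 = 32,693,819 BTU = 326.9 therm → 326.9 × €1.05 = €343.29
Electric: 24,454,976 BTU / 3412 = 7,167 kWh → × €0.288 = €2,064.19
Difference = |€343.29 − €2,064.19| = €1,720.91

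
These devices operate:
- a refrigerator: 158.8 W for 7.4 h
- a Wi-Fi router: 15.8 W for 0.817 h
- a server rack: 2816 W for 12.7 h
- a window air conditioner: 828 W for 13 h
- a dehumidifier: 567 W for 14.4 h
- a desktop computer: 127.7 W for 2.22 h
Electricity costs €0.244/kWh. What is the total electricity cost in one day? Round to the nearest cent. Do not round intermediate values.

refrigerator: 158.8 W × 7.4 h = 1,175 Wh = 1.175 kWh
Wi-Fi router: 15.8 W × 0.817 h = 13 Wh = 0.01291 kWh
server rack: 2816 W × 12.7 h = 35,763 Wh = 35.76 kWh
window air conditioner: 828 W × 13 h = 10,764 Wh = 10.76 kWh
dehumidifier: 567 W × 14.4 h = 8,165 Wh = 8.165 kWh
desktop computer: 127.7 W × 2.22 h = 283 Wh = 0.2835 kWh
Total energy = 1.175 + 0.01291 + 35.76 + 10.76 + 8.165 + 0.2835 = 56.16 kWh
Cost = 56.16 kWh × €0.244 = €13.70

€13.70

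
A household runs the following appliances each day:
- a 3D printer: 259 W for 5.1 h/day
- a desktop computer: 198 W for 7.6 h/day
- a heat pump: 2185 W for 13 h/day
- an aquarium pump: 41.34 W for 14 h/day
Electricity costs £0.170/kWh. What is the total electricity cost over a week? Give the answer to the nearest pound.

£38

3D printer: 259 W × 5.1 h × 7 d = 9,246 Wh = 9.246 kWh
desktop computer: 198 W × 7.6 h × 7 d = 10,534 Wh = 10.53 kWh
heat pump: 2185 W × 13 h × 7 d = 198,835 Wh = 198.8 kWh
aquarium pump: 41.34 W × 14 h × 7 d = 4,051 Wh = 4.051 kWh
Total energy = 9.246 + 10.53 + 198.8 + 4.051 = 222.7 kWh
Cost = 222.7 kWh × £0.170 = £37.85 ≈ £38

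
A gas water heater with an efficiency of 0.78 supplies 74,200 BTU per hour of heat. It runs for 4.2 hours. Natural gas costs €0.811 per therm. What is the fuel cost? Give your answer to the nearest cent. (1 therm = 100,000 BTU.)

€3.24

Heat delivered = 74,200 BTU/h × 4.2 h = 311,640 BTU
Gas input = 311,640 / 0.78 = 399,538 BTU
= 399,538 / 100,000 = 3.995 therm
Cost = 3.995 × €0.811/therm = €3.24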